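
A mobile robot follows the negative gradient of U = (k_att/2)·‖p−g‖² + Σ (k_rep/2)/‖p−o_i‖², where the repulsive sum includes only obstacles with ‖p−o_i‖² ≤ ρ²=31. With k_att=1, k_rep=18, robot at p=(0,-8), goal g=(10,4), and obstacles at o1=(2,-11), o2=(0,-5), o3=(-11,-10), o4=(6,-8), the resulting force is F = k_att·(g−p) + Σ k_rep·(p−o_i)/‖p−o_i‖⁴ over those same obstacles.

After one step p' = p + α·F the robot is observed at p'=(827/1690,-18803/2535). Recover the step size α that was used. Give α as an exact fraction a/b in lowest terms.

F_att = 1·(g−p) = 1·(10,12) = (10.0000,12.0000)
o1: d²=13 ≤ ρ²=31; F_rep = 18·(-2,3)/13² = (-0.2130,0.3195)
o2: d²=9 ≤ ρ²=31; F_rep = 18·(0,-3)/9² = (0.0000,-0.6667)
o3: d²=125 > ρ²=31 → inactive
o4: d²=36 > ρ²=31 → inactive
F = F_att + ΣF_rep = (9.7870,11.6529)
Δp = p'−p = (0.4893,0.5826); α = Δx/Fx = (827/1690) / (1654/169) = 1/20
check: Δy/Fy = (1477/2535) / (5908/507) = 1/20 ✓

α = 1/20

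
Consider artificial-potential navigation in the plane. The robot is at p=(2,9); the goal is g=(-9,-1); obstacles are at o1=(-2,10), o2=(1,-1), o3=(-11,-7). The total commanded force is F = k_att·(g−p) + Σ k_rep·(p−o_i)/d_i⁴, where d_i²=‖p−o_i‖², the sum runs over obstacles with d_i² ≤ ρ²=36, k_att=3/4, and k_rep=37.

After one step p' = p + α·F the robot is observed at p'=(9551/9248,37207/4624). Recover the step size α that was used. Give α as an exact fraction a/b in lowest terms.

α = 1/8

F_att = 3/4·(g−p) = 3/4·(-11,-10) = (-8.2500,-7.5000)
o1: d²=17 ≤ ρ²=36; F_rep = 37·(4,-1)/17² = (0.5121,-0.1280)
o2: d²=101 > ρ²=36 → inactive
o3: d²=425 > ρ²=36 → inactive
F = F_att + ΣF_rep = (-7.7379,-7.6280)
Δp = p'−p = (-0.9672,-0.9535); α = Δx/Fx = (-8945/9248) / (-8945/1156) = 1/8
check: Δy/Fy = (-4409/4624) / (-4409/578) = 1/8 ✓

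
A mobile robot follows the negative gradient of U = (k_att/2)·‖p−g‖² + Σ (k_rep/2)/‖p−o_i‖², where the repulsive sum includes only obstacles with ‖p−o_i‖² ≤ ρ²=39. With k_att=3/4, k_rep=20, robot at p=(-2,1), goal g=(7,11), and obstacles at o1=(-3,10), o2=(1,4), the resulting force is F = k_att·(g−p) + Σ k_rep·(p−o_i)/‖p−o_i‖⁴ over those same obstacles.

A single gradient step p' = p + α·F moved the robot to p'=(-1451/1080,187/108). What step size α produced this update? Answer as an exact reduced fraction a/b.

F_att = 3/4·(g−p) = 3/4·(9,10) = (6.7500,7.5000)
o1: d²=82 > ρ²=39 → inactive
o2: d²=18 ≤ ρ²=39; F_rep = 20·(-3,-3)/18² = (-0.1852,-0.1852)
F = F_att + ΣF_rep = (6.5648,7.3148)
Δp = p'−p = (0.6565,0.7315); α = Δx/Fx = (709/1080) / (709/108) = 1/10
check: Δy/Fy = (79/108) / (395/54) = 1/10 ✓

α = 1/10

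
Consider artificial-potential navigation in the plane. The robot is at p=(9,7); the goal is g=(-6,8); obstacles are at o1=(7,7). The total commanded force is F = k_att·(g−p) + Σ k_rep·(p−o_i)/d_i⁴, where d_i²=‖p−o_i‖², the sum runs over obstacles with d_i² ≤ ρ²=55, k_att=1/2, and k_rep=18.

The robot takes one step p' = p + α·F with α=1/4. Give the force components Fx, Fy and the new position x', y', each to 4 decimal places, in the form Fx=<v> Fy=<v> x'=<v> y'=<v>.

Fx=-5.2500 Fy=0.5000 x'=7.6875 y'=7.1250

F_att = 1/2·(g−p) = 1/2·(-15,1) = (-7.5000,0.5000)
o1: d²=4 ≤ ρ²=55; F_rep = 18·(2,0)/4² = (2.2500,0.0000)
F = F_att + ΣF_rep = (-5.2500,0.5000)
p' = p + 1/4·F = (7.6875,7.1250)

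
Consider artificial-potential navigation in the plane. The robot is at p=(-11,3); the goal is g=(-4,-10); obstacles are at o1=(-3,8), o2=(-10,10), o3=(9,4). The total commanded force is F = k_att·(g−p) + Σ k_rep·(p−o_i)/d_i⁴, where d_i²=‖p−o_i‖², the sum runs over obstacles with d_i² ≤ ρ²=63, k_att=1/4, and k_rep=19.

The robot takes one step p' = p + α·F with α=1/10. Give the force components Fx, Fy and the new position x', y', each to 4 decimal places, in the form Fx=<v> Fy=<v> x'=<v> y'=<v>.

Fx=1.7424 Fy=-3.3032 x'=-10.8258 y'=2.6697

F_att = 1/4·(g−p) = 1/4·(7,-13) = (1.7500,-3.2500)
o1: d²=89 > ρ²=63 → inactive
o2: d²=50 ≤ ρ²=63; F_rep = 19·(-1,-7)/50² = (-0.0076,-0.0532)
o3: d²=401 > ρ²=63 → inactive
F = F_att + ΣF_rep = (1.7424,-3.3032)
p' = p + 1/10·F = (-10.8258,2.6697)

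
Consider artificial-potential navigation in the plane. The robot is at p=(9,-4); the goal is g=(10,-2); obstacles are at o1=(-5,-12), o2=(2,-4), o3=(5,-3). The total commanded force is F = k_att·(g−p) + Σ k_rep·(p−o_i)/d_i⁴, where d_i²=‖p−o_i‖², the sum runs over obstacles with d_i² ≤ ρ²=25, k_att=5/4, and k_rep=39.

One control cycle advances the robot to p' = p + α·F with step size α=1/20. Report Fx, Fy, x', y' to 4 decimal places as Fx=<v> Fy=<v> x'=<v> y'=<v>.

Fx=1.7898 Fy=2.3651 x'=9.0895 y'=-3.8817

F_att = 5/4·(g−p) = 5/4·(1,2) = (1.2500,2.5000)
o1: d²=260 > ρ²=25 → inactive
o2: d²=49 > ρ²=25 → inactive
o3: d²=17 ≤ ρ²=25; F_rep = 39·(4,-1)/17² = (0.5398,-0.1349)
F = F_att + ΣF_rep = (1.7898,2.3651)
p' = p + 1/20·F = (9.0895,-3.8817)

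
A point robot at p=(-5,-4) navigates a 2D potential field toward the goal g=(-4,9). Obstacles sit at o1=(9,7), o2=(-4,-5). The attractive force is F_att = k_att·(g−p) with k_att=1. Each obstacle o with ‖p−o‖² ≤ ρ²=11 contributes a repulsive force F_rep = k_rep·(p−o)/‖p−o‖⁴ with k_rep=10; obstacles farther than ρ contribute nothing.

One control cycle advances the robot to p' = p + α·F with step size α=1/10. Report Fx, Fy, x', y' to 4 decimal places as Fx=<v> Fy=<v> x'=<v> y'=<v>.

F_att = 1·(g−p) = 1·(1,13) = (1.0000,13.0000)
o1: d²=317 > ρ²=11 → inactive
o2: d²=2 ≤ ρ²=11; F_rep = 10·(-1,1)/2² = (-2.5000,2.5000)
F = F_att + ΣF_rep = (-1.5000,15.5000)
p' = p + 1/10·F = (-5.1500,-2.4500)

Fx=-1.5000 Fy=15.5000 x'=-5.1500 y'=-2.4500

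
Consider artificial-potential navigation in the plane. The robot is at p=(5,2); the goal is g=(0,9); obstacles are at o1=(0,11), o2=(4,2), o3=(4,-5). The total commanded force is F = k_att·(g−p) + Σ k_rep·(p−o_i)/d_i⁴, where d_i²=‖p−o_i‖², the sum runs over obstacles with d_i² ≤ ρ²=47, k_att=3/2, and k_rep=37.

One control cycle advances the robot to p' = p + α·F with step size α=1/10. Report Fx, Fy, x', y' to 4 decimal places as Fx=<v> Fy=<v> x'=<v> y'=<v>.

F_att = 3/2·(g−p) = 3/2·(-5,7) = (-7.5000,10.5000)
o1: d²=106 > ρ²=47 → inactive
o2: d²=1 ≤ ρ²=47; F_rep = 37·(1,0)/1² = (37.0000,0.0000)
o3: d²=50 > ρ²=47 → inactive
F = F_att + ΣF_rep = (29.5000,10.5000)
p' = p + 1/10·F = (7.9500,3.0500)

Fx=29.5000 Fy=10.5000 x'=7.9500 y'=3.0500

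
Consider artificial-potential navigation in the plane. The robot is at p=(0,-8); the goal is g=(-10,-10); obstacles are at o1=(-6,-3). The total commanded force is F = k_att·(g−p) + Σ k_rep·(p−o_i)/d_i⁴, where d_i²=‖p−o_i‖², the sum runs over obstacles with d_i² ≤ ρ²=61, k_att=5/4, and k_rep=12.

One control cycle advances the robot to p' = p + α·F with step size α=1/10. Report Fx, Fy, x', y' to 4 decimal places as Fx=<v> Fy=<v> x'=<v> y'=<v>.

F_att = 5/4·(g−p) = 5/4·(-10,-2) = (-12.5000,-2.5000)
o1: d²=61 ≤ ρ²=61; F_rep = 12·(6,-5)/61² = (0.0193,-0.0161)
F = F_att + ΣF_rep = (-12.4807,-2.5161)
p' = p + 1/10·F = (-1.2481,-8.2516)

Fx=-12.4807 Fy=-2.5161 x'=-1.2481 y'=-8.2516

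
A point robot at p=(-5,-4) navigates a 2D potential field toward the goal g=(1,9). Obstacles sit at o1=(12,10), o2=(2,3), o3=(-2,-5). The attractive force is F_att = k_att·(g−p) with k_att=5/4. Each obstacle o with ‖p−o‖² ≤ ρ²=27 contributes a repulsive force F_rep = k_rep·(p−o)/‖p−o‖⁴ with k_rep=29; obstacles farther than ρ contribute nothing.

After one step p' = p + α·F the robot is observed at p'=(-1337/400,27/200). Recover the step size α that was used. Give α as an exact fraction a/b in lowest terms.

F_att = 5/4·(g−p) = 5/4·(6,13) = (7.5000,16.2500)
o1: d²=485 > ρ²=27 → inactive
o2: d²=98 > ρ²=27 → inactive
o3: d²=10 ≤ ρ²=27; F_rep = 29·(-3,1)/10² = (-0.8700,0.2900)
F = F_att + ΣF_rep = (6.6300,16.5400)
Δp = p'−p = (1.6575,4.1350); α = Δx/Fx = (663/400) / (663/100) = 1/4
check: Δy/Fy = (827/200) / (827/50) = 1/4 ✓

α = 1/4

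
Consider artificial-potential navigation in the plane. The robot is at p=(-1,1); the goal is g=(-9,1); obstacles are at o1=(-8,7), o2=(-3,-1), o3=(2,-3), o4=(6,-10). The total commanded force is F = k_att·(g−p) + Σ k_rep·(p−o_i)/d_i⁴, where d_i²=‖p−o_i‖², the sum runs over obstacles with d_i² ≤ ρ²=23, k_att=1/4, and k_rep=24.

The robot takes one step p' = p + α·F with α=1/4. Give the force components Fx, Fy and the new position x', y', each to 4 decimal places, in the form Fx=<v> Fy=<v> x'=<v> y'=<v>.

F_att = 1/4·(g−p) = 1/4·(-8,0) = (-2.0000,0.0000)
o1: d²=85 > ρ²=23 → inactive
o2: d²=8 ≤ ρ²=23; F_rep = 24·(2,2)/8² = (0.7500,0.7500)
o3: d²=25 > ρ²=23 → inactive
o4: d²=170 > ρ²=23 → inactive
F = F_att + ΣF_rep = (-1.2500,0.7500)
p' = p + 1/4·F = (-1.3125,1.1875)

Fx=-1.2500 Fy=0.7500 x'=-1.3125 y'=1.1875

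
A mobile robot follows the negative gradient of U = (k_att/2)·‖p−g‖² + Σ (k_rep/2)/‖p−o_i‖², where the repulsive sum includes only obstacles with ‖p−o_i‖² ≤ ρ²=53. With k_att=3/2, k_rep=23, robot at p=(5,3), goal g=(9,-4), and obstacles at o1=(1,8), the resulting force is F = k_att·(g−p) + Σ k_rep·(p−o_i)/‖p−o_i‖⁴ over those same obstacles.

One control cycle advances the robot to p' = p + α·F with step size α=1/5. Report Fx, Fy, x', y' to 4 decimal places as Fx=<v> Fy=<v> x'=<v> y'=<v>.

F_att = 3/2·(g−p) = 3/2·(4,-7) = (6.0000,-10.5000)
o1: d²=41 ≤ ρ²=53; F_rep = 23·(4,-5)/41² = (0.0547,-0.0684)
F = F_att + ΣF_rep = (6.0547,-10.5684)
p' = p + 1/5·F = (6.2109,0.8863)

Fx=6.0547 Fy=-10.5684 x'=6.2109 y'=0.8863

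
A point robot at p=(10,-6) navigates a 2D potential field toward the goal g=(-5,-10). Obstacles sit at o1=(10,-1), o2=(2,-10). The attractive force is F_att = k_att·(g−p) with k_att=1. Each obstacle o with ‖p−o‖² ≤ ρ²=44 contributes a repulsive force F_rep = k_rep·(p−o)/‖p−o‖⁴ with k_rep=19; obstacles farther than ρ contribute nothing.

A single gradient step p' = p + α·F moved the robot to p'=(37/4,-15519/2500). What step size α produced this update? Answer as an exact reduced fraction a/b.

α = 1/20

F_att = 1·(g−p) = 1·(-15,-4) = (-15.0000,-4.0000)
o1: d²=25 ≤ ρ²=44; F_rep = 19·(0,-5)/25² = (0.0000,-0.1520)
o2: d²=80 > ρ²=44 → inactive
F = F_att + ΣF_rep = (-15.0000,-4.1520)
Δp = p'−p = (-0.7500,-0.2076); α = Δx/Fx = (-3/4) / (-15) = 1/20
check: Δy/Fy = (-519/2500) / (-519/125) = 1/20 ✓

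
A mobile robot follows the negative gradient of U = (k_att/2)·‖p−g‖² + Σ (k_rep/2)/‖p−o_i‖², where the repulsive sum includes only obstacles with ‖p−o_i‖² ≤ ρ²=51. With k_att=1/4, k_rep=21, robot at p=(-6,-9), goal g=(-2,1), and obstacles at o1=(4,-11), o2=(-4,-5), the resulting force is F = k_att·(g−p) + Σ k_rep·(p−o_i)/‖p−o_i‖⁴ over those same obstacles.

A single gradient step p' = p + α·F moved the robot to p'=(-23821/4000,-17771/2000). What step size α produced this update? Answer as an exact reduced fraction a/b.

α = 1/20

F_att = 1/4·(g−p) = 1/4·(4,10) = (1.0000,2.5000)
o1: d²=104 > ρ²=51 → inactive
o2: d²=20 ≤ ρ²=51; F_rep = 21·(-2,-4)/20² = (-0.1050,-0.2100)
F = F_att + ΣF_rep = (0.8950,2.2900)
Δp = p'−p = (0.0447,0.1145); α = Δx/Fx = (179/4000) / (179/200) = 1/20
check: Δy/Fy = (229/2000) / (229/100) = 1/20 ✓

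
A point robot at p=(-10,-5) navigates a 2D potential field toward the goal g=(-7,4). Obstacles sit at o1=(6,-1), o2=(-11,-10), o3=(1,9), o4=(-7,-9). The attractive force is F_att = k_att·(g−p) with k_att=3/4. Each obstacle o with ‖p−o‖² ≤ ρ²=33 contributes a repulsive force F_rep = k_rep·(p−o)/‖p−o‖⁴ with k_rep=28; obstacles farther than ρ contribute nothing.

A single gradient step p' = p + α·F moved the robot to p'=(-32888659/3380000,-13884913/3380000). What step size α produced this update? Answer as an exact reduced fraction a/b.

α = 1/8

F_att = 3/4·(g−p) = 3/4·(3,9) = (2.2500,6.7500)
o1: d²=272 > ρ²=33 → inactive
o2: d²=26 ≤ ρ²=33; F_rep = 28·(1,5)/26² = (0.0414,0.2071)
o3: d²=317 > ρ²=33 → inactive
o4: d²=25 ≤ ρ²=33; F_rep = 28·(-3,4)/25² = (-0.1344,0.1792)
F = F_att + ΣF_rep = (2.1570,7.1363)
Δp = p'−p = (0.2696,0.8920); α = Δx/Fx = (911341/3380000) / (911341/422500) = 1/8
check: Δy/Fy = (3015087/3380000) / (3015087/422500) = 1/8 ✓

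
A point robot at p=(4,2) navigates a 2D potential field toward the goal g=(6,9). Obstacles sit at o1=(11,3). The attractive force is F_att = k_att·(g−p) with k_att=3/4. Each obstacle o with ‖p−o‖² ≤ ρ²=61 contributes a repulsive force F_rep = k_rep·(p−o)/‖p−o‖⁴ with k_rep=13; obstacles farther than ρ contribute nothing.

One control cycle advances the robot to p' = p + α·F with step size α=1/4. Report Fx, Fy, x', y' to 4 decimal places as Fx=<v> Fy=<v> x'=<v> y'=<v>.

F_att = 3/4·(g−p) = 3/4·(2,7) = (1.5000,5.2500)
o1: d²=50 ≤ ρ²=61; F_rep = 13·(-7,-1)/50² = (-0.0364,-0.0052)
F = F_att + ΣF_rep = (1.4636,5.2448)
p' = p + 1/4·F = (4.3659,3.3112)

Fx=1.4636 Fy=5.2448 x'=4.3659 y'=3.3112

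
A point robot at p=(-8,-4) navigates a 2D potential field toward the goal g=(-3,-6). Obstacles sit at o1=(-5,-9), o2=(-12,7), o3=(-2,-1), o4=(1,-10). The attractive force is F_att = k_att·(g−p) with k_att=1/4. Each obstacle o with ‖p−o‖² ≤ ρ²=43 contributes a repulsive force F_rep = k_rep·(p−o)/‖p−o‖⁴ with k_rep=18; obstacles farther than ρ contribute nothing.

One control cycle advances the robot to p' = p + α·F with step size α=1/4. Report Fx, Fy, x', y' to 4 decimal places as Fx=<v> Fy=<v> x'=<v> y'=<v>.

Fx=1.2033 Fy=-0.4221 x'=-7.6992 y'=-4.1055

F_att = 1/4·(g−p) = 1/4·(5,-2) = (1.2500,-0.5000)
o1: d²=34 ≤ ρ²=43; F_rep = 18·(-3,5)/34² = (-0.0467,0.0779)
o2: d²=137 > ρ²=43 → inactive
o3: d²=45 > ρ²=43 → inactive
o4: d²=117 > ρ²=43 → inactive
F = F_att + ΣF_rep = (1.2033,-0.4221)
p' = p + 1/4·F = (-7.6992,-4.1055)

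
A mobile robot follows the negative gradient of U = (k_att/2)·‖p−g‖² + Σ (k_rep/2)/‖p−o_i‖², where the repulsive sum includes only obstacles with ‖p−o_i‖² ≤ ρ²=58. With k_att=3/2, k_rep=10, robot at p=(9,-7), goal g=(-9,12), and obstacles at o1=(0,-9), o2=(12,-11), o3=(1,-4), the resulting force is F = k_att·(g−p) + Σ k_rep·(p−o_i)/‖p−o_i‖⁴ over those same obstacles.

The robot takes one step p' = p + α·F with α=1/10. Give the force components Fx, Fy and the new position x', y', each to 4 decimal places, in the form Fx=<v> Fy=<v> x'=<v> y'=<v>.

F_att = 3/2·(g−p) = 3/2·(-18,19) = (-27.0000,28.5000)
o1: d²=85 > ρ²=58 → inactive
o2: d²=25 ≤ ρ²=58; F_rep = 10·(-3,4)/25² = (-0.0480,0.0640)
o3: d²=73 > ρ²=58 → inactive
F = F_att + ΣF_rep = (-27.0480,28.5640)
p' = p + 1/10·F = (6.2952,-4.1436)

Fx=-27.0480 Fy=28.5640 x'=6.2952 y'=-4.1436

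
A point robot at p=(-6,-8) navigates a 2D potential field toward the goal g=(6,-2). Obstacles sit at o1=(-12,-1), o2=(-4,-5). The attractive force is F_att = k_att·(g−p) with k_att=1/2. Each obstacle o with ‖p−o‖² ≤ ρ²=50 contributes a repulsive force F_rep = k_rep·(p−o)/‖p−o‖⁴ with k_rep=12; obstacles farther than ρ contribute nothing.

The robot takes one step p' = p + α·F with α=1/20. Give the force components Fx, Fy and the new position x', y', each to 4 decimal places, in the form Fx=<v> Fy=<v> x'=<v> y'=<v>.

F_att = 1/2·(g−p) = 1/2·(12,6) = (6.0000,3.0000)
o1: d²=85 > ρ²=50 → inactive
o2: d²=13 ≤ ρ²=50; F_rep = 12·(-2,-3)/13² = (-0.1420,-0.2130)
F = F_att + ΣF_rep = (5.8580,2.7870)
p' = p + 1/20·F = (-5.7071,-7.8607)

Fx=5.8580 Fy=2.7870 x'=-5.7071 y'=-7.8607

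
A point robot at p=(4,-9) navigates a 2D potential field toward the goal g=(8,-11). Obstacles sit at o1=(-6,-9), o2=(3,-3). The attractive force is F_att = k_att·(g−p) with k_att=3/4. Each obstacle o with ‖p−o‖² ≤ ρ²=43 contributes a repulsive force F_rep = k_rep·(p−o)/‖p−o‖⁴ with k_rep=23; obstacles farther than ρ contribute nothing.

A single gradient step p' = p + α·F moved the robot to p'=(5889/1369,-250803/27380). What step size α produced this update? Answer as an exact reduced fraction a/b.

α = 1/10

F_att = 3/4·(g−p) = 3/4·(4,-2) = (3.0000,-1.5000)
o1: d²=100 > ρ²=43 → inactive
o2: d²=37 ≤ ρ²=43; F_rep = 23·(1,-6)/37² = (0.0168,-0.1008)
F = F_att + ΣF_rep = (3.0168,-1.6008)
Δp = p'−p = (0.3017,-0.1601); α = Δx/Fx = (413/1369) / (4130/1369) = 1/10
check: Δy/Fy = (-4383/27380) / (-4383/2738) = 1/10 ✓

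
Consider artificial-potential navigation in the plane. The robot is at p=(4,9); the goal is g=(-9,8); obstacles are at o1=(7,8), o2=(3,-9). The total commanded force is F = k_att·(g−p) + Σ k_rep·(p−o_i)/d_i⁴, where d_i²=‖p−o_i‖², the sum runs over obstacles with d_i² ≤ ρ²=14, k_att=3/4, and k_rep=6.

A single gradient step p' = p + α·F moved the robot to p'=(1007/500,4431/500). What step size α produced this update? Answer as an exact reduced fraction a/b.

F_att = 3/4·(g−p) = 3/4·(-13,-1) = (-9.7500,-0.7500)
o1: d²=10 ≤ ρ²=14; F_rep = 6·(-3,1)/10² = (-0.1800,0.0600)
o2: d²=325 > ρ²=14 → inactive
F = F_att + ΣF_rep = (-9.9300,-0.6900)
Δp = p'−p = (-1.9860,-0.1380); α = Δx/Fx = (-993/500) / (-993/100) = 1/5
check: Δy/Fy = (-69/500) / (-69/100) = 1/5 ✓

α = 1/5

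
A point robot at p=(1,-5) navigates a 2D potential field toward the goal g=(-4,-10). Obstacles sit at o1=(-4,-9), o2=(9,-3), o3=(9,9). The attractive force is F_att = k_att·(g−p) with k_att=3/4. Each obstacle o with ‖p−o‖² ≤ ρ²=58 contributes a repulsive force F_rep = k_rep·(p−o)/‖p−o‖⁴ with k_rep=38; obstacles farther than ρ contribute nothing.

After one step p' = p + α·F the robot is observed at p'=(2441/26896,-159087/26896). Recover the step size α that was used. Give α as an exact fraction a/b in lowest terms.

α = 1/4

F_att = 3/4·(g−p) = 3/4·(-5,-5) = (-3.7500,-3.7500)
o1: d²=41 ≤ ρ²=58; F_rep = 38·(5,4)/41² = (0.1130,0.0904)
o2: d²=68 > ρ²=58 → inactive
o3: d²=260 > ρ²=58 → inactive
F = F_att + ΣF_rep = (-3.6370,-3.6596)
Δp = p'−p = (-0.9092,-0.9149); α = Δx/Fx = (-24455/26896) / (-24455/6724) = 1/4
check: Δy/Fy = (-24607/26896) / (-24607/6724) = 1/4 ✓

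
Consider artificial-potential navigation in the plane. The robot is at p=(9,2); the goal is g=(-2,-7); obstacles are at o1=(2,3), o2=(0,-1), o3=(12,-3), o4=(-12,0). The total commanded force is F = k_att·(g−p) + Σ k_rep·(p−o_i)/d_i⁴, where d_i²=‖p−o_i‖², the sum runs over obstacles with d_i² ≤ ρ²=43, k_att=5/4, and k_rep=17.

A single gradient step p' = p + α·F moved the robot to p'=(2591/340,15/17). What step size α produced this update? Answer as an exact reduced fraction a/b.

α = 1/10

F_att = 5/4·(g−p) = 5/4·(-11,-9) = (-13.7500,-11.2500)
o1: d²=50 > ρ²=43 → inactive
o2: d²=90 > ρ²=43 → inactive
o3: d²=34 ≤ ρ²=43; F_rep = 17·(-3,5)/34² = (-0.0441,0.0735)
o4: d²=445 > ρ²=43 → inactive
F = F_att + ΣF_rep = (-13.7941,-11.1765)
Δp = p'−p = (-1.3794,-1.1176); α = Δx/Fx = (-469/340) / (-469/34) = 1/10
check: Δy/Fy = (-19/17) / (-190/17) = 1/10 ✓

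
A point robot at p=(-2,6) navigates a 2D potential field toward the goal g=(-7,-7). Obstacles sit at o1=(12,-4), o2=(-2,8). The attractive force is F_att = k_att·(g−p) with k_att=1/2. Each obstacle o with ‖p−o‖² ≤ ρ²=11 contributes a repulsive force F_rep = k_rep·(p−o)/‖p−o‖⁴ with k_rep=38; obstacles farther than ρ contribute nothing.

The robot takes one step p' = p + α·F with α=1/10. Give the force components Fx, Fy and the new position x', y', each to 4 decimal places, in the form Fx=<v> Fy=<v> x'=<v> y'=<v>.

Fx=-2.5000 Fy=-11.2500 x'=-2.2500 y'=4.8750

F_att = 1/2·(g−p) = 1/2·(-5,-13) = (-2.5000,-6.5000)
o1: d²=296 > ρ²=11 → inactive
o2: d²=4 ≤ ρ²=11; F_rep = 38·(0,-2)/4² = (0.0000,-4.7500)
F = F_att + ΣF_rep = (-2.5000,-11.2500)
p' = p + 1/10·F = (-2.2500,4.8750)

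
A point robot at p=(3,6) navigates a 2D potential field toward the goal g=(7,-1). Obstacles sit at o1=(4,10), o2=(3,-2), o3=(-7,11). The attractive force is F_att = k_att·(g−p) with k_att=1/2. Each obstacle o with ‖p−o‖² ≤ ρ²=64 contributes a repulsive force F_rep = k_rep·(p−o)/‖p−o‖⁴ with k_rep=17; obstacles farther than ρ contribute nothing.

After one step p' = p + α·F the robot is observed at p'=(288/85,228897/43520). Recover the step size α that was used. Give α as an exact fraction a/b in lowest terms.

α = 1/5

F_att = 1/2·(g−p) = 1/2·(4,-7) = (2.0000,-3.5000)
o1: d²=17 ≤ ρ²=64; F_rep = 17·(-1,-4)/17² = (-0.0588,-0.2353)
o2: d²=64 ≤ ρ²=64; F_rep = 17·(0,8)/64² = (0.0000,0.0332)
o3: d²=125 > ρ²=64 → inactive
F = F_att + ΣF_rep = (1.9412,-3.7021)
Δp = p'−p = (0.3882,-0.7404); α = Δx/Fx = (33/85) / (33/17) = 1/5
check: Δy/Fy = (-32223/43520) / (-32223/8704) = 1/5 ✓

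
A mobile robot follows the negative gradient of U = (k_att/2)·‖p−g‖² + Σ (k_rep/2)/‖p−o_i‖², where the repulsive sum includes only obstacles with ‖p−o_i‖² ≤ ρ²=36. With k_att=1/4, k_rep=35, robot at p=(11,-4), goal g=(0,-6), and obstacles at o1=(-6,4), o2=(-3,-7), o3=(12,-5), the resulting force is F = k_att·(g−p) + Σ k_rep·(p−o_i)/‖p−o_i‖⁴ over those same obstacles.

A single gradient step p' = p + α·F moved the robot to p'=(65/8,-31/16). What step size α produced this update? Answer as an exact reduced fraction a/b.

F_att = 1/4·(g−p) = 1/4·(-11,-2) = (-2.7500,-0.5000)
o1: d²=353 > ρ²=36 → inactive
o2: d²=205 > ρ²=36 → inactive
o3: d²=2 ≤ ρ²=36; F_rep = 35·(-1,1)/2² = (-8.7500,8.7500)
F = F_att + ΣF_rep = (-11.5000,8.2500)
Δp = p'−p = (-2.8750,2.0625); α = Δx/Fx = (-23/8) / (-23/2) = 1/4
check: Δy/Fy = (33/16) / (33/4) = 1/4 ✓

α = 1/4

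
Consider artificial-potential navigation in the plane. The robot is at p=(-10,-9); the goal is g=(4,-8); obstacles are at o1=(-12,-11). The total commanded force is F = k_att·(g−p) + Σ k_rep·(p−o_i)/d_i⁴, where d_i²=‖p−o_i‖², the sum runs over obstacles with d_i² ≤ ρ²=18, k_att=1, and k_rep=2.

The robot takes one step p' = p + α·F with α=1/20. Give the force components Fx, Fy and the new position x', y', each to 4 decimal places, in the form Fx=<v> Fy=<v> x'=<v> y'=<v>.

F_att = 1·(g−p) = 1·(14,1) = (14.0000,1.0000)
o1: d²=8 ≤ ρ²=18; F_rep = 2·(2,2)/8² = (0.0625,0.0625)
F = F_att + ΣF_rep = (14.0625,1.0625)
p' = p + 1/20·F = (-9.2969,-8.9469)

Fx=14.0625 Fy=1.0625 x'=-9.2969 y'=-8.9469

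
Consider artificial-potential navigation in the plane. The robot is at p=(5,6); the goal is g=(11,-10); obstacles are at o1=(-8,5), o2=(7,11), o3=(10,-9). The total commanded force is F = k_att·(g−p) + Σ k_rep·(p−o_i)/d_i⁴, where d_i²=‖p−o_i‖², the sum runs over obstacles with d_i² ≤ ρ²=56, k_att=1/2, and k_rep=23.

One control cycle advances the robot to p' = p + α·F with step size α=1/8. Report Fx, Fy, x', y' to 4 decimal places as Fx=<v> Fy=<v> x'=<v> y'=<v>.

F_att = 1/2·(g−p) = 1/2·(6,-16) = (3.0000,-8.0000)
o1: d²=170 > ρ²=56 → inactive
o2: d²=29 ≤ ρ²=56; F_rep = 23·(-2,-5)/29² = (-0.0547,-0.1367)
o3: d²=250 > ρ²=56 → inactive
F = F_att + ΣF_rep = (2.9453,-8.1367)
p' = p + 1/8·F = (5.3682,4.9829)

Fx=2.9453 Fy=-8.1367 x'=5.3682 y'=4.9829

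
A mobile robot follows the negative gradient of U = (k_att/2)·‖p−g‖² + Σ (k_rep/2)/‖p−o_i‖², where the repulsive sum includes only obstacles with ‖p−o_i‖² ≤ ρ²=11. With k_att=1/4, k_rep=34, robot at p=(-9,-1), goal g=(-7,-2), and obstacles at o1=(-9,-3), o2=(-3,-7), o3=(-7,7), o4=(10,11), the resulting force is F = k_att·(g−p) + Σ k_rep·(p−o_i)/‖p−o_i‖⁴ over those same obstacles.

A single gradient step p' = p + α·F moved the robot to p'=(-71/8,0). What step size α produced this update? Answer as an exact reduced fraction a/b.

α = 1/4

F_att = 1/4·(g−p) = 1/4·(2,-1) = (0.5000,-0.2500)
o1: d²=4 ≤ ρ²=11; F_rep = 34·(0,2)/4² = (0.0000,4.2500)
o2: d²=72 > ρ²=11 → inactive
o3: d²=68 > ρ²=11 → inactive
o4: d²=505 > ρ²=11 → inactive
F = F_att + ΣF_rep = (0.5000,4.0000)
Δp = p'−p = (0.1250,1.0000); α = Δx/Fx = (1/8) / (1/2) = 1/4
check: Δy/Fy = (1) / (4) = 1/4 ✓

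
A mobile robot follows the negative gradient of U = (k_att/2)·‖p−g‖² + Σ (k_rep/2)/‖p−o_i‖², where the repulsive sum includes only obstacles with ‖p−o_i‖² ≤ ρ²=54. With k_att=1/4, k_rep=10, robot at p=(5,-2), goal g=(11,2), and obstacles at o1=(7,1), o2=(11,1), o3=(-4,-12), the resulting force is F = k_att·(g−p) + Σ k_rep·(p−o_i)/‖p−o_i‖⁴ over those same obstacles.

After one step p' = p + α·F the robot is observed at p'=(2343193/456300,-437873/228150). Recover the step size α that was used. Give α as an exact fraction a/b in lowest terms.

F_att = 1/4·(g−p) = 1/4·(6,4) = (1.5000,1.0000)
o1: d²=13 ≤ ρ²=54; F_rep = 10·(-2,-3)/13² = (-0.1183,-0.1775)
o2: d²=45 ≤ ρ²=54; F_rep = 10·(-6,-3)/45² = (-0.0296,-0.0148)
o3: d²=181 > ρ²=54 → inactive
F = F_att + ΣF_rep = (1.3520,0.8077)
Δp = p'−p = (0.1352,0.0808); α = Δx/Fx = (61693/456300) / (61693/45630) = 1/10
check: Δy/Fy = (18427/228150) / (18427/22815) = 1/10 ✓

α = 1/10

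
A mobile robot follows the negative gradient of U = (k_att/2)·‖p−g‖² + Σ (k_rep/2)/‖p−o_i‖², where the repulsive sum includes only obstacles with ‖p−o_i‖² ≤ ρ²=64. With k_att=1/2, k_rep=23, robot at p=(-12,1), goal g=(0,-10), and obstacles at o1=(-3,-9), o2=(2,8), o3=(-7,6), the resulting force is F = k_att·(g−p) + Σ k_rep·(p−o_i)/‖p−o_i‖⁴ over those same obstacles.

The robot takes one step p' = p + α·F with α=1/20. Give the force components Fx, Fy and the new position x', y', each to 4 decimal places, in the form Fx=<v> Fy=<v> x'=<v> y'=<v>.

Fx=5.9540 Fy=-5.5460 x'=-11.7023 y'=0.7227

F_att = 1/2·(g−p) = 1/2·(12,-11) = (6.0000,-5.5000)
o1: d²=181 > ρ²=64 → inactive
o2: d²=245 > ρ²=64 → inactive
o3: d²=50 ≤ ρ²=64; F_rep = 23·(-5,-5)/50² = (-0.0460,-0.0460)
F = F_att + ΣF_rep = (5.9540,-5.5460)
p' = p + 1/20·F = (-11.7023,0.7227)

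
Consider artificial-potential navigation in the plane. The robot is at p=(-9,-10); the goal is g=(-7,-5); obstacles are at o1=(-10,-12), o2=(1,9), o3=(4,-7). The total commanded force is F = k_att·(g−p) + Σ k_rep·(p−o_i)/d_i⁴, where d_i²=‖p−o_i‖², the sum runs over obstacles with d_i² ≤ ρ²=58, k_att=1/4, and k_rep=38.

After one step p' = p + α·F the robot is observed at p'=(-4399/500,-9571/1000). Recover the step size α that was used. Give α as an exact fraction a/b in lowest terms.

α = 1/10

F_att = 1/4·(g−p) = 1/4·(2,5) = (0.5000,1.2500)
o1: d²=5 ≤ ρ²=58; F_rep = 38·(1,2)/5² = (1.5200,3.0400)
o2: d²=461 > ρ²=58 → inactive
o3: d²=178 > ρ²=58 → inactive
F = F_att + ΣF_rep = (2.0200,4.2900)
Δp = p'−p = (0.2020,0.4290); α = Δx/Fx = (101/500) / (101/50) = 1/10
check: Δy/Fy = (429/1000) / (429/100) = 1/10 ✓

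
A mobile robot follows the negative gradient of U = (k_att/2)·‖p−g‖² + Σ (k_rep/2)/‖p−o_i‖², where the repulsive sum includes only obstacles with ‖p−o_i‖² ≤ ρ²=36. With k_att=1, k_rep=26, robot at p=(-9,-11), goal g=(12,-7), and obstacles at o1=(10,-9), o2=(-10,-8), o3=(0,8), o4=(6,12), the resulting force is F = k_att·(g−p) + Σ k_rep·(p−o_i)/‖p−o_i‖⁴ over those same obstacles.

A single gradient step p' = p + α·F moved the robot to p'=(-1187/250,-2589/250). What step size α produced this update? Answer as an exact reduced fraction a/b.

α = 1/5

F_att = 1·(g−p) = 1·(21,4) = (21.0000,4.0000)
o1: d²=365 > ρ²=36 → inactive
o2: d²=10 ≤ ρ²=36; F_rep = 26·(1,-3)/10² = (0.2600,-0.7800)
o3: d²=442 > ρ²=36 → inactive
o4: d²=754 > ρ²=36 → inactive
F = F_att + ΣF_rep = (21.2600,3.2200)
Δp = p'−p = (4.2520,0.6440); α = Δx/Fx = (1063/250) / (1063/50) = 1/5
check: Δy/Fy = (161/250) / (161/50) = 1/5 ✓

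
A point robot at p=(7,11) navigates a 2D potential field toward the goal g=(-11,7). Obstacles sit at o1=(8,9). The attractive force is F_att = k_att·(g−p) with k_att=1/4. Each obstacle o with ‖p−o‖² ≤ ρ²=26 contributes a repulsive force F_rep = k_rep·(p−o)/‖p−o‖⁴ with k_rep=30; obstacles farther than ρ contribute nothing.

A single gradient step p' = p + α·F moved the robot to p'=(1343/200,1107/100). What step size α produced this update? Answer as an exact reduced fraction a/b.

α = 1/20

F_att = 1/4·(g−p) = 1/4·(-18,-4) = (-4.5000,-1.0000)
o1: d²=5 ≤ ρ²=26; F_rep = 30·(-1,2)/5² = (-1.2000,2.4000)
F = F_att + ΣF_rep = (-5.7000,1.4000)
Δp = p'−p = (-0.2850,0.0700); α = Δx/Fx = (-57/200) / (-57/10) = 1/20
check: Δy/Fy = (7/100) / (7/5) = 1/20 ✓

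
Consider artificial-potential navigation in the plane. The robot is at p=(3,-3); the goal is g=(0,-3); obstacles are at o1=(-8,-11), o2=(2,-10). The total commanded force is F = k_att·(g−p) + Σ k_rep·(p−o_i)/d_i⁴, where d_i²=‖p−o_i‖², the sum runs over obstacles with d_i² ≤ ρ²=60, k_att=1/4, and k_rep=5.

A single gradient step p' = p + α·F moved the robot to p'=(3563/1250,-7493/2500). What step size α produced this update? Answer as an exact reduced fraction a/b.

F_att = 1/4·(g−p) = 1/4·(-3,0) = (-0.7500,0.0000)
o1: d²=185 > ρ²=60 → inactive
o2: d²=50 ≤ ρ²=60; F_rep = 5·(1,7)/50² = (0.0020,0.0140)
F = F_att + ΣF_rep = (-0.7480,0.0140)
Δp = p'−p = (-0.1496,0.0028); α = Δx/Fx = (-187/1250) / (-187/250) = 1/5
check: Δy/Fy = (7/2500) / (7/500) = 1/5 ✓

α = 1/5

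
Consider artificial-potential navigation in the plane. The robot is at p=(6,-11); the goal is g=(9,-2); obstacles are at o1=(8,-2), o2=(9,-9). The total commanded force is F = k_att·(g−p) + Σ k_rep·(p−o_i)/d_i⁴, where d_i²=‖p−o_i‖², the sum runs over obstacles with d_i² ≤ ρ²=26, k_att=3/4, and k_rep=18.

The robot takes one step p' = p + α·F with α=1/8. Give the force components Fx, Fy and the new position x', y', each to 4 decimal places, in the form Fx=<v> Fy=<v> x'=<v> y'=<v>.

F_att = 3/4·(g−p) = 3/4·(3,9) = (2.2500,6.7500)
o1: d²=85 > ρ²=26 → inactive
o2: d²=13 ≤ ρ²=26; F_rep = 18·(-3,-2)/13² = (-0.3195,-0.2130)
F = F_att + ΣF_rep = (1.9305,6.5370)
p' = p + 1/8·F = (6.2413,-10.1829)

Fx=1.9305 Fy=6.5370 x'=6.2413 y'=-10.1829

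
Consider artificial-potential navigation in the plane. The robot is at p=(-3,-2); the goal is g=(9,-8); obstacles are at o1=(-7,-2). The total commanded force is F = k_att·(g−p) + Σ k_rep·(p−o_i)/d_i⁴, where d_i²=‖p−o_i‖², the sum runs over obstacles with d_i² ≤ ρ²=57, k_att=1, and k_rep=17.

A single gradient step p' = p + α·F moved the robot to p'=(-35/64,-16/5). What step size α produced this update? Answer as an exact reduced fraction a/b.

F_att = 1·(g−p) = 1·(12,-6) = (12.0000,-6.0000)
o1: d²=16 ≤ ρ²=57; F_rep = 17·(4,0)/16² = (0.2656,0.0000)
F = F_att + ΣF_rep = (12.2656,-6.0000)
Δp = p'−p = (2.4531,-1.2000); α = Δx/Fx = (157/64) / (785/64) = 1/5
check: Δy/Fy = (-6/5) / (-6) = 1/5 ✓

α = 1/5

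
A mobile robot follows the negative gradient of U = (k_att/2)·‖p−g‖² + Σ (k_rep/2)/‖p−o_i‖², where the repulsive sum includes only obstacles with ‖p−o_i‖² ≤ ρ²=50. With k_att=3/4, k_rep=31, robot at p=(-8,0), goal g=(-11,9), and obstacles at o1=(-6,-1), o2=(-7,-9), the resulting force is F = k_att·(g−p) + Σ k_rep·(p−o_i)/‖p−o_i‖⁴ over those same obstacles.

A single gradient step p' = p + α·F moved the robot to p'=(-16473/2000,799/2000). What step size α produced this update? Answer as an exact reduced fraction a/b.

α = 1/20

F_att = 3/4·(g−p) = 3/4·(-3,9) = (-2.2500,6.7500)
o1: d²=5 ≤ ρ²=50; F_rep = 31·(-2,1)/5² = (-2.4800,1.2400)
o2: d²=82 > ρ²=50 → inactive
F = F_att + ΣF_rep = (-4.7300,7.9900)
Δp = p'−p = (-0.2365,0.3995); α = Δx/Fx = (-473/2000) / (-473/100) = 1/20
check: Δy/Fy = (799/2000) / (799/100) = 1/20 ✓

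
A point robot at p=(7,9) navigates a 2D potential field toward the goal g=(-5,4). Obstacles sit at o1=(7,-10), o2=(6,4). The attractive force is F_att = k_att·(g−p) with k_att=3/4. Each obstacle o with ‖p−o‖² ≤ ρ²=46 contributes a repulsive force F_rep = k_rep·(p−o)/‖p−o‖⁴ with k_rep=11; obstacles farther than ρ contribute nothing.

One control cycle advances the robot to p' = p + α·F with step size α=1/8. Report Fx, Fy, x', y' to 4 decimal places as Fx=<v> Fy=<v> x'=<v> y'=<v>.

F_att = 3/4·(g−p) = 3/4·(-12,-5) = (-9.0000,-3.7500)
o1: d²=361 > ρ²=46 → inactive
o2: d²=26 ≤ ρ²=46; F_rep = 11·(1,5)/26² = (0.0163,0.0814)
F = F_att + ΣF_rep = (-8.9837,-3.6686)
p' = p + 1/8·F = (5.8770,8.5414)

Fx=-8.9837 Fy=-3.6686 x'=5.8770 y'=8.5414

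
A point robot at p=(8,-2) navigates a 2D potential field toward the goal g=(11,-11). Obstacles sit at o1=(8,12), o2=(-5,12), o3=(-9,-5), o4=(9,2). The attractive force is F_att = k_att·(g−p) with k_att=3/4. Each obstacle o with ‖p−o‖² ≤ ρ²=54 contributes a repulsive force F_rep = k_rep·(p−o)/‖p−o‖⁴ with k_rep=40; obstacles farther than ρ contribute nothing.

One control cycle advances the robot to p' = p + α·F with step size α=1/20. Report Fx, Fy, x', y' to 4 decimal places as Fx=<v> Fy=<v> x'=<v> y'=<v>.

Fx=2.1116 Fy=-7.3036 x'=8.1056 y'=-2.3652

F_att = 3/4·(g−p) = 3/4·(3,-9) = (2.2500,-6.7500)
o1: d²=196 > ρ²=54 → inactive
o2: d²=365 > ρ²=54 → inactive
o3: d²=298 > ρ²=54 → inactive
o4: d²=17 ≤ ρ²=54; F_rep = 40·(-1,-4)/17² = (-0.1384,-0.5536)
F = F_att + ΣF_rep = (2.1116,-7.3036)
p' = p + 1/20·F = (8.1056,-2.3652)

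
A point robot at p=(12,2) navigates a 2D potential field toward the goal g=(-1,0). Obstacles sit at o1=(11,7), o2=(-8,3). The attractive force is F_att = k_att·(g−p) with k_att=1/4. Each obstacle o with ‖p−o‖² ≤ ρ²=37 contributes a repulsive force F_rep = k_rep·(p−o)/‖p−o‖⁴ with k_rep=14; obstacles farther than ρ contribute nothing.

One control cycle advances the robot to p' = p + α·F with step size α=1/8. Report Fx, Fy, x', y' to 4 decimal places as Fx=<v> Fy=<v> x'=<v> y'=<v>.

Fx=-3.2293 Fy=-0.6036 x'=11.5963 y'=1.9246

F_att = 1/4·(g−p) = 1/4·(-13,-2) = (-3.2500,-0.5000)
o1: d²=26 ≤ ρ²=37; F_rep = 14·(1,-5)/26² = (0.0207,-0.1036)
o2: d²=401 > ρ²=37 → inactive
F = F_att + ΣF_rep = (-3.2293,-0.6036)
p' = p + 1/8·F = (11.5963,1.9246)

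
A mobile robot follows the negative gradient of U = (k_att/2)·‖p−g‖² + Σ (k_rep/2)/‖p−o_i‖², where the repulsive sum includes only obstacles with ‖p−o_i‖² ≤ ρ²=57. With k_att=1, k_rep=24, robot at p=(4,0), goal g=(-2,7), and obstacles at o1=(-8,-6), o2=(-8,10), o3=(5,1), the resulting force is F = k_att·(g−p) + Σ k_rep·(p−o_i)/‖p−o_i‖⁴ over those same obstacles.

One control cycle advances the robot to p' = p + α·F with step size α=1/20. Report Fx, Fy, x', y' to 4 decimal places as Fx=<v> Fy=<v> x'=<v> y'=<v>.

F_att = 1·(g−p) = 1·(-6,7) = (-6.0000,7.0000)
o1: d²=180 > ρ²=57 → inactive
o2: d²=244 > ρ²=57 → inactive
o3: d²=2 ≤ ρ²=57; F_rep = 24·(-1,-1)/2² = (-6.0000,-6.0000)
F = F_att + ΣF_rep = (-12.0000,1.0000)
p' = p + 1/20·F = (3.4000,0.0500)

Fx=-12.0000 Fy=1.0000 x'=3.4000 y'=0.0500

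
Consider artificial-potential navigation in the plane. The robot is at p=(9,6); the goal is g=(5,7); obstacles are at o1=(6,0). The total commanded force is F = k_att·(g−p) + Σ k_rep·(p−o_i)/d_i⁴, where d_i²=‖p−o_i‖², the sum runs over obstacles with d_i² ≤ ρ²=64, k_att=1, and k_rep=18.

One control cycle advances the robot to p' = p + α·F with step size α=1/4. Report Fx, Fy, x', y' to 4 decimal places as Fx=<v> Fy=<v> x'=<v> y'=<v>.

F_att = 1·(g−p) = 1·(-4,1) = (-4.0000,1.0000)
o1: d²=45 ≤ ρ²=64; F_rep = 18·(3,6)/45² = (0.0267,0.0533)
F = F_att + ΣF_rep = (-3.9733,1.0533)
p' = p + 1/4·F = (8.0067,6.2633)

Fx=-3.9733 Fy=1.0533 x'=8.0067 y'=6.2633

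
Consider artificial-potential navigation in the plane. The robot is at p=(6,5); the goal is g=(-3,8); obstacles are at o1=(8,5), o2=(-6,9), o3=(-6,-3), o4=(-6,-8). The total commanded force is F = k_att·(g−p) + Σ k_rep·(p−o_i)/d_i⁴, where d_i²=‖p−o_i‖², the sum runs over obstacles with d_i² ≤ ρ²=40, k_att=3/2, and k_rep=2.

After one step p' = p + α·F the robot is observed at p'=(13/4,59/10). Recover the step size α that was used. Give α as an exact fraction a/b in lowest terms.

F_att = 3/2·(g−p) = 3/2·(-9,3) = (-13.5000,4.5000)
o1: d²=4 ≤ ρ²=40; F_rep = 2·(-2,0)/4² = (-0.2500,0.0000)
o2: d²=160 > ρ²=40 → inactive
o3: d²=208 > ρ²=40 → inactive
o4: d²=313 > ρ²=40 → inactive
F = F_att + ΣF_rep = (-13.7500,4.5000)
Δp = p'−p = (-2.7500,0.9000); α = Δx/Fx = (-11/4) / (-55/4) = 1/5
check: Δy/Fy = (9/10) / (9/2) = 1/5 ✓

α = 1/5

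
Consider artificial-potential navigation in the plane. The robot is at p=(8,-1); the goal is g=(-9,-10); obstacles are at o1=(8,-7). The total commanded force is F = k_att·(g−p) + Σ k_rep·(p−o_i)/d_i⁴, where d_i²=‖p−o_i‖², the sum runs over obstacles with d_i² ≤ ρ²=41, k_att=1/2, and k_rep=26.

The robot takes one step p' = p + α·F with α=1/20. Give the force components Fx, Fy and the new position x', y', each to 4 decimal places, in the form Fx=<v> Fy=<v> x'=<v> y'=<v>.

F_att = 1/2·(g−p) = 1/2·(-17,-9) = (-8.5000,-4.5000)
o1: d²=36 ≤ ρ²=41; F_rep = 26·(0,6)/36² = (0.0000,0.1204)
F = F_att + ΣF_rep = (-8.5000,-4.3796)
p' = p + 1/20·F = (7.5750,-1.2190)

Fx=-8.5000 Fy=-4.3796 x'=7.5750 y'=-1.2190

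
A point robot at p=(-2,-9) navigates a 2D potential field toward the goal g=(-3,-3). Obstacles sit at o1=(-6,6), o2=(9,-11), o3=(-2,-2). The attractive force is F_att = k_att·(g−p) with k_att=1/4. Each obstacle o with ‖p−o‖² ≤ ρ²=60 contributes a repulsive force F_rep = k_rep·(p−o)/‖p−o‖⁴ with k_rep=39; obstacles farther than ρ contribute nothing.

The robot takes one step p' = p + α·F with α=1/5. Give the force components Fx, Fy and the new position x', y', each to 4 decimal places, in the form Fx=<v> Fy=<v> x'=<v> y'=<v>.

Fx=-0.2500 Fy=1.3863 x'=-2.0500 y'=-8.7227

F_att = 1/4·(g−p) = 1/4·(-1,6) = (-0.2500,1.5000)
o1: d²=241 > ρ²=60 → inactive
o2: d²=125 > ρ²=60 → inactive
o3: d²=49 ≤ ρ²=60; F_rep = 39·(0,-7)/49² = (0.0000,-0.1137)
F = F_att + ΣF_rep = (-0.2500,1.3863)
p' = p + 1/5·F = (-2.0500,-8.7227)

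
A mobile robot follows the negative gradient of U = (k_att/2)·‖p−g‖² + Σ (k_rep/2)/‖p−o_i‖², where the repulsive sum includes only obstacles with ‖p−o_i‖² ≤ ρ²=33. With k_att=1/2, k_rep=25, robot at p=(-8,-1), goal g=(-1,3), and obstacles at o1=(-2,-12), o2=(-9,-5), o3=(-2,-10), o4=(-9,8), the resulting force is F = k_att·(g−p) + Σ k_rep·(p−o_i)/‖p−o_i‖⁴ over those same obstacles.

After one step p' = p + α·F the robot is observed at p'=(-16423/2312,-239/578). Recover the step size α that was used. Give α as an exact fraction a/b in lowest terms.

F_att = 1/2·(g−p) = 1/2·(7,4) = (3.5000,2.0000)
o1: d²=157 > ρ²=33 → inactive
o2: d²=17 ≤ ρ²=33; F_rep = 25·(1,4)/17² = (0.0865,0.3460)
o3: d²=117 > ρ²=33 → inactive
o4: d²=82 > ρ²=33 → inactive
F = F_att + ΣF_rep = (3.5865,2.3460)
Δp = p'−p = (0.8966,0.5865); α = Δx/Fx = (2073/2312) / (2073/578) = 1/4
check: Δy/Fy = (339/578) / (678/289) = 1/4 ✓

α = 1/4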